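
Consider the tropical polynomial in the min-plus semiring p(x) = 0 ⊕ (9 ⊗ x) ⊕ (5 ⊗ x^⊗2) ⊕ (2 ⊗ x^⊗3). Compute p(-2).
p(-2) = -4

A tropical monomial a ⊗ x^⊗i evaluates to a + i · x. Evaluating each term at x = -2:
  Term 0 contributes 0 + 0 · -2 = 0
  Term 1 contributes 9 + 1 · -2 = 7
  Term 2 contributes 5 + 2 · -2 = 1
  Term 3 contributes 2 + 3 · -2 = -4
p(-2) = ⊕ of these = min[0, 7, 1, -4] = -4.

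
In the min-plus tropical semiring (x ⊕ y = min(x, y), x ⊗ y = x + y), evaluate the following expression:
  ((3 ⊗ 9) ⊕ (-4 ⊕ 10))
((3 ⊗ 9) ⊕ (-4 ⊕ 10)) = -4

Expand innermost to outermost. Recall ⊕ takes the minimum of its arguments and ⊗ takes their sum. Working out the expression ((3 ⊗ 9) ⊕ (-4 ⊕ 10)) gives -4.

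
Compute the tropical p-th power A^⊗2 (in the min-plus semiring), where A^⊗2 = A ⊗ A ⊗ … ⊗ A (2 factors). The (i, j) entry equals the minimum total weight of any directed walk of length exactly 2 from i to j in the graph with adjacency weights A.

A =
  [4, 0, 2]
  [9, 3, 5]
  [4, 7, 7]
A^⊗2 =
  [6, 3, 5]
  [9, 6, 8]
  [8, 4, 6]

Each entry (A^⊗2)_ij equals the minimum over all length-2 walks i = v_0 → v_1 → … → v_2 = j of Σ_t A[v_t][v_{t+1}]. For example, for (i, j) = (0, 2) we minimise over 3 possible intermediate vertex sequences; the minimum is 5, attained along the walk 0 → 1 → 2.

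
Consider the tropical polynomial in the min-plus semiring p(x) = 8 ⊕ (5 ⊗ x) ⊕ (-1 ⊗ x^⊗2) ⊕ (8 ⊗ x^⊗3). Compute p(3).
p(3) = 5

A tropical monomial a ⊗ x^⊗i evaluates to a + i · x. Evaluating each term at x = 3:
  Term 0 contributes 8 + 0 · 3 = 8
  Term 1 contributes 5 + 1 · 3 = 8
  Term 2 contributes -1 + 2 · 3 = 5
  Term 3 contributes 8 + 3 · 3 = 17
p(3) = ⊕ of these = min[8, 8, 5, 17] = 5.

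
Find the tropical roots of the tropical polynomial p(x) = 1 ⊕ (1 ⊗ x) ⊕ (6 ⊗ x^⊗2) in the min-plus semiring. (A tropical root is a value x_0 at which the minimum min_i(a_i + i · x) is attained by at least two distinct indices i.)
Roots: {-5, 0}

Each tropical root is a break point of the lower envelope of the lines y = a_i + i · x (there are 3 lines, with slopes 0, 1, ..., 2). Only the lines that attain the minimum somewhere contribute to roots; other lines are dominated. Here the surviving (envelope) indices are i = 2, i = 1, i = 0.
Intersections between consecutive envelope lines give the roots: for adjacent envelope indices i < j the intersection is x = (a_i − a_j) / (j − i). Reading off the sorted break points: {-5, 0}.
Verification: at each break x_0, at least two indices attain the minimum of min_i(a_i + i · x_0).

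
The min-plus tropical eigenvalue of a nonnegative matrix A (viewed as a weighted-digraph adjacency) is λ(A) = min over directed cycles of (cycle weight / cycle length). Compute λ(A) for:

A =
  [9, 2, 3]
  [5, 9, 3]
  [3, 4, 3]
λ(A) = 8/3

Enumerate directed cycles and compute their means (weight / length). Sample:
  cycle 0 → 0: weight = 9, length = 1, mean = 9/1 ≈ 9.000
  cycle 1 → 1: weight = 9, length = 1, mean = 9/1 ≈ 9.000
  cycle 2 → 2: weight = 3, length = 1, mean = 3/1 ≈ 3.000
  cycle 0 → 1 → 0: weight = 7, length = 2, mean = 7/2 ≈ 3.500
  cycle 0 → 2 → 0: weight = 6, length = 2, mean = 6/2 ≈ 3.000
  cycle 1 → 0 → 1: weight = 7, length = 2, mean = 7/2 ≈ 3.500
Minimum mean = 2.667, attained e.g. along the cycle 0 → 1 → 2 → 0 with weight 8 and length 3. So λ(A) = 8/3 = 8/3.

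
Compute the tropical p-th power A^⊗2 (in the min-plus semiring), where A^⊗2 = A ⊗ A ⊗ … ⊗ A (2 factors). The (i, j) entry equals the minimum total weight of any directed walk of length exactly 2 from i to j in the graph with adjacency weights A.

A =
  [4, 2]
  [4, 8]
A^⊗2 =
  [6, 6]
  [8, 6]

Each entry (A^⊗2)_ij equals the minimum over all length-2 walks i = v_0 → v_1 → … → v_2 = j of Σ_t A[v_t][v_{t+1}]. For example, for (i, j) = (0, 1) we minimise over 2 possible intermediate vertex sequences; the minimum is 6, attained along the walk 0 → 0 → 1.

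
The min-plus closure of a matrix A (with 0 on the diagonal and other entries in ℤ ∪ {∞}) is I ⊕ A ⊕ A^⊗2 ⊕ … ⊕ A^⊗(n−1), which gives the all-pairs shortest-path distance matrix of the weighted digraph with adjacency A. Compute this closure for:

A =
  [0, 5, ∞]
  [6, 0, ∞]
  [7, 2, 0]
Closure =
  [0, 5, ∞]
  [6, 0, ∞]
  [7, 2, 0]

This is the Floyd-Warshall all-pairs shortest-path computation. For each intermediate vertex k = 0, 1, …, 2, update dist[i][j] ← min(dist[i][j], dist[i][k] + dist[k][j]). The final matrix gives, for each (i, j), the minimum total weight of any directed path from i to j (possibly empty when i = j).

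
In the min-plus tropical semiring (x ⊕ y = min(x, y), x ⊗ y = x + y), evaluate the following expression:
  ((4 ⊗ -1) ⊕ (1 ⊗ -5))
((4 ⊗ -1) ⊕ (1 ⊗ -5)) = -4

Expand innermost to outermost. Recall ⊕ takes the minimum of its arguments and ⊗ takes their sum. Working out the expression ((4 ⊗ -1) ⊕ (1 ⊗ -5)) gives -4.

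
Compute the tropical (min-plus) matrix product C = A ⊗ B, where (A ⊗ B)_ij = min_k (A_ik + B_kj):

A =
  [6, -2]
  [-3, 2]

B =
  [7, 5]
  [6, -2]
A ⊗ B =
  [4, -4]
  [4, 0]

Apply the min-plus product entry-by-entry:
  C[0][0] = min over k of (A[0][0] + B[0][0] = 6 + 7 = 13, A[0][1] + B[1][0] = -2 + 6 = 4) = 4 (attained at k = 1)
  C[0][1] = min over k of (A[0][0] + B[0][1] = 6 + 5 = 11, A[0][1] + B[1][1] = -2 + -2 = -4) = -4 (attained at k = 1)
  C[1][0] = min over k of (A[1][0] + B[0][0] = -3 + 7 = 4, A[1][1] + B[1][0] = 2 + 6 = 8) = 4 (attained at k = 0)
  C[1][1] = min over k of (A[1][0] + B[0][1] = -3 + 5 = 2, A[1][1] + B[1][1] = 2 + -2 = 0) = 0 (attained at k = 1)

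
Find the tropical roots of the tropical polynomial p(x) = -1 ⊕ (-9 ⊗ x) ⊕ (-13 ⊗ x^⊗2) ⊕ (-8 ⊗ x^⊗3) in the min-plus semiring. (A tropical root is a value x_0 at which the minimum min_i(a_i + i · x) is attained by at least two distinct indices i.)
Roots: {-5, 4, 8}

Each tropical root is a break point of the lower envelope of the lines y = a_i + i · x (there are 4 lines, with slopes 0, 1, ..., 3). Only the lines that attain the minimum somewhere contribute to roots; other lines are dominated. Here the surviving (envelope) indices are i = 3, i = 2, i = 1, i = 0.
Intersections between consecutive envelope lines give the roots: for adjacent envelope indices i < j the intersection is x = (a_i − a_j) / (j − i). Reading off the sorted break points: {-5, 4, 8}.
Verification: at each break x_0, at least two indices attain the minimum of min_i(a_i + i · x_0).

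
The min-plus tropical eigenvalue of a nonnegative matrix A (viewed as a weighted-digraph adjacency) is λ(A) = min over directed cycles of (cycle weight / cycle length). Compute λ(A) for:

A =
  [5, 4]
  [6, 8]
λ(A) = 5

Enumerate directed cycles and compute their means (weight / length). Sample:
  cycle 0 → 0: weight = 5, length = 1, mean = 5/1 ≈ 5.000
  cycle 1 → 1: weight = 8, length = 1, mean = 8/1 ≈ 8.000
  cycle 0 → 1 → 0: weight = 10, length = 2, mean = 10/2 ≈ 5.000
  cycle 1 → 0 → 1: weight = 10, length = 2, mean = 10/2 ≈ 5.000
Minimum mean = 5.000, attained e.g. along the cycle 0 → 0 with weight 5 and length 1. So λ(A) = 5/1 = 5.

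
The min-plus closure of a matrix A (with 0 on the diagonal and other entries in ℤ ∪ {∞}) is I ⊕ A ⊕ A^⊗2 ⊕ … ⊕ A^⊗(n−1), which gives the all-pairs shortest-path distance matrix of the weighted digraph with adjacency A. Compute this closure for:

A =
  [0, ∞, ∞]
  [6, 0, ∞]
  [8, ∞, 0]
Closure =
  [0, ∞, ∞]
  [6, 0, ∞]
  [8, ∞, 0]

This is the Floyd-Warshall all-pairs shortest-path computation. For each intermediate vertex k = 0, 1, …, 2, update dist[i][j] ← min(dist[i][j], dist[i][k] + dist[k][j]). The final matrix gives, for each (i, j), the minimum total weight of any directed path from i to j (possibly empty when i = j).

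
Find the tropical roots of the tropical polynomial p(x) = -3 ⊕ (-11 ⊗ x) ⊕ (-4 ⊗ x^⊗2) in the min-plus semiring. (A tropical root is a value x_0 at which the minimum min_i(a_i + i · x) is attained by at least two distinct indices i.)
Roots: {-7, 8}

Each tropical root is a break point of the lower envelope of the lines y = a_i + i · x (there are 3 lines, with slopes 0, 1, ..., 2). Only the lines that attain the minimum somewhere contribute to roots; other lines are dominated. Here the surviving (envelope) indices are i = 2, i = 1, i = 0.
Intersections between consecutive envelope lines give the roots: for adjacent envelope indices i < j the intersection is x = (a_i − a_j) / (j − i). Reading off the sorted break points: {-7, 8}.
Verification: at each break x_0, at least two indices attain the minimum of min_i(a_i + i · x_0).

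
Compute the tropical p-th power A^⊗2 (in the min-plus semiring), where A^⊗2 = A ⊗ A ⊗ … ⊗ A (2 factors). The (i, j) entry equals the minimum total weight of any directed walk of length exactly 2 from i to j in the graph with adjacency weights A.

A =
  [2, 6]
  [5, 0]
A^⊗2 =
  [4, 6]
  [5, 0]

Each entry (A^⊗2)_ij equals the minimum over all length-2 walks i = v_0 → v_1 → … → v_2 = j of Σ_t A[v_t][v_{t+1}]. For example, for (i, j) = (0, 1) we minimise over 2 possible intermediate vertex sequences; the minimum is 6, attained along the walk 0 → 1 → 1.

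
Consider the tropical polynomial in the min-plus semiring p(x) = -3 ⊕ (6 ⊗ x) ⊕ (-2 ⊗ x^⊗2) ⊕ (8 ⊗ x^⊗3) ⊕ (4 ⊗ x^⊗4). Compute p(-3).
p(-3) = -8

A tropical monomial a ⊗ x^⊗i evaluates to a + i · x. Evaluating each term at x = -3:
  Term 0 contributes -3 + 0 · -3 = -3
  Term 1 contributes 6 + 1 · -3 = 3
  Term 2 contributes -2 + 2 · -3 = -8
  Term 3 contributes 8 + 3 · -3 = -1
  Term 4 contributes 4 + 4 · -3 = -8
p(-3) = ⊕ of these = min[-3, 3, -8, -1, -8] = -8.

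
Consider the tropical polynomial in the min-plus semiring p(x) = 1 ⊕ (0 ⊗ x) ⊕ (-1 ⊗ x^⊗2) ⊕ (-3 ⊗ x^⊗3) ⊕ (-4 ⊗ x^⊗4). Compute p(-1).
p(-1) = -8

A tropical monomial a ⊗ x^⊗i evaluates to a + i · x. Evaluating each term at x = -1:
  Term 0 contributes 1 + 0 · -1 = 1
  Term 1 contributes 0 + 1 · -1 = -1
  Term 2 contributes -1 + 2 · -1 = -3
  Term 3 contributes -3 + 3 · -1 = -6
  Term 4 contributes -4 + 4 · -1 = -8
p(-1) = ⊕ of these = min[1, -1, -3, -6, -8] = -8.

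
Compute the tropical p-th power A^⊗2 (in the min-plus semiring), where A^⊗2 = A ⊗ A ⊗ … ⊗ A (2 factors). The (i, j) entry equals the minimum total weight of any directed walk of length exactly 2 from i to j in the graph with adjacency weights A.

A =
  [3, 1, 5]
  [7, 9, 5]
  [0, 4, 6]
A^⊗2 =
  [5, 4, 6]
  [5, 8, 11]
  [3, 1, 5]

Each entry (A^⊗2)_ij equals the minimum over all length-2 walks i = v_0 → v_1 → … → v_2 = j of Σ_t A[v_t][v_{t+1}]. For example, for (i, j) = (0, 2) we minimise over 3 possible intermediate vertex sequences; the minimum is 6, attained along the walk 0 → 1 → 2.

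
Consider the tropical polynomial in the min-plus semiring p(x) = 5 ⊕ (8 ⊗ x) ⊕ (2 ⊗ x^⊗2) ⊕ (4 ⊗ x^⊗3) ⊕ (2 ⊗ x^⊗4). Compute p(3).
p(3) = 5

A tropical monomial a ⊗ x^⊗i evaluates to a + i · x. Evaluating each term at x = 3:
  Term 0 contributes 5 + 0 · 3 = 5
  Term 1 contributes 8 + 1 · 3 = 11
  Term 2 contributes 2 + 2 · 3 = 8
  Term 3 contributes 4 + 3 · 3 = 13
  Term 4 contributes 2 + 4 · 3 = 14
p(3) = ⊕ of these = min[5, 11, 8, 13, 14] = 5.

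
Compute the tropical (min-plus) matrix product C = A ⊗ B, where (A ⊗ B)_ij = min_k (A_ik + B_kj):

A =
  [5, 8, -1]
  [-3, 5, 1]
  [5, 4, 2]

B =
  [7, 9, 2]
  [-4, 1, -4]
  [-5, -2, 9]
A ⊗ B =
  [-6, -3, 4]
  [-4, -1, -1]
  [-3, 0, 0]

Apply the min-plus product entry-by-entry:
  C[0][0] = min over k of (A[0][0] + B[0][0] = 5 + 7 = 12, A[0][1] + B[1][0] = 8 + -4 = 4, A[0][2] + B[2][0] = -1 + -5 = -6) = -6 (attained at k = 2)
  C[0][1] = min over k of (A[0][0] + B[0][1] = 5 + 9 = 14, A[0][1] + B[1][1] = 8 + 1 = 9, A[0][2] + B[2][1] = -1 + -2 = -3) = -3 (attained at k = 2)
  C[0][2] = min over k of (A[0][0] + B[0][2] = 5 + 2 = 7, A[0][1] + B[1][2] = 8 + -4 = 4, A[0][2] + B[2][2] = -1 + 9 = 8) = 4 (attained at k = 1)
  C[1][0] = min over k of (A[1][0] + B[0][0] = -3 + 7 = 4, A[1][1] + B[1][0] = 5 + -4 = 1, A[1][2] + B[2][0] = 1 + -5 = -4) = -4 (attained at k = 2)
  C[1][1] = min over k of (A[1][0] + B[0][1] = -3 + 9 = 6, A[1][1] + B[1][1] = 5 + 1 = 6, A[1][2] + B[2][1] = 1 + -2 = -1) = -1 (attained at k = 2)
  C[1][2] = min over k of (A[1][0] + B[0][2] = -3 + 2 = -1, A[1][1] + B[1][2] = 5 + -4 = 1, A[1][2] + B[2][2] = 1 + 9 = 10) = -1 (attained at k = 0)
  C[2][0] = min over k of (A[2][0] + B[0][0] = 5 + 7 = 12, A[2][1] + B[1][0] = 4 + -4 = 0, A[2][2] + B[2][0] = 2 + -5 = -3) = -3 (attained at k = 2)
  C[2][1] = min over k of (A[2][0] + B[0][1] = 5 + 9 = 14, A[2][1] + B[1][1] = 4 + 1 = 5, A[2][2] + B[2][1] = 2 + -2 = 0) = 0 (attained at k = 2)
  C[2][2] = min over k of (A[2][0] + B[0][2] = 5 + 2 = 7, A[2][1] + B[1][2] = 4 + -4 = 0, A[2][2] + B[2][2] = 2 + 9 = 11) = 0 (attained at k = 1)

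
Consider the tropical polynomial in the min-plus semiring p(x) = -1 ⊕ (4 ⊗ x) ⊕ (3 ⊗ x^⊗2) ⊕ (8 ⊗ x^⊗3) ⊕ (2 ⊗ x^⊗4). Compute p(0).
p(0) = -1

A tropical monomial a ⊗ x^⊗i evaluates to a + i · x. Evaluating each term at x = 0:
  Term 0 contributes -1 + 0 · 0 = -1
  Term 1 contributes 4 + 1 · 0 = 4
  Term 2 contributes 3 + 2 · 0 = 3
  Term 3 contributes 8 + 3 · 0 = 8
  Term 4 contributes 2 + 4 · 0 = 2
p(0) = ⊕ of these = min[-1, 4, 3, 8, 2] = -1.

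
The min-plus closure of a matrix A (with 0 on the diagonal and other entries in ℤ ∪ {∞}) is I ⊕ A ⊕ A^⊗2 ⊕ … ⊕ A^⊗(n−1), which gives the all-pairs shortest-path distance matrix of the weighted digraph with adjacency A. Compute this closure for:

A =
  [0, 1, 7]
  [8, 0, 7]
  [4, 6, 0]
Closure =
  [0, 1, 7]
  [8, 0, 7]
  [4, 5, 0]

This is the Floyd-Warshall all-pairs shortest-path computation. For each intermediate vertex k = 0, 1, …, 2, update dist[i][j] ← min(dist[i][j], dist[i][k] + dist[k][j]). The final matrix gives, for each (i, j), the minimum total weight of any directed path from i to j (possibly empty when i = j).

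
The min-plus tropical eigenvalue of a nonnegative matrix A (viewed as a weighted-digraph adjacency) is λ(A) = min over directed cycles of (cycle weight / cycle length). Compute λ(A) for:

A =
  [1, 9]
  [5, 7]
λ(A) = 1

Enumerate directed cycles and compute their means (weight / length). Sample:
  cycle 0 → 0: weight = 1, length = 1, mean = 1/1 ≈ 1.000
  cycle 1 → 1: weight = 7, length = 1, mean = 7/1 ≈ 7.000
  cycle 0 → 1 → 0: weight = 14, length = 2, mean = 14/2 ≈ 7.000
  cycle 1 → 0 → 1: weight = 14, length = 2, mean = 14/2 ≈ 7.000
Minimum mean = 1.000, attained e.g. along the cycle 0 → 0 with weight 1 and length 1. So λ(A) = 1/1 = 1.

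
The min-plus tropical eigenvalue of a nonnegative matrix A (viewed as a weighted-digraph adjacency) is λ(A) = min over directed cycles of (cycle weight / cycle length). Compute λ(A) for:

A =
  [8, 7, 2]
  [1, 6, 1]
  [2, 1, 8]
λ(A) = 1

Enumerate directed cycles and compute their means (weight / length). Sample:
  cycle 0 → 0: weight = 8, length = 1, mean = 8/1 ≈ 8.000
  cycle 1 → 1: weight = 6, length = 1, mean = 6/1 ≈ 6.000
  cycle 2 → 2: weight = 8, length = 1, mean = 8/1 ≈ 8.000
  cycle 0 → 1 → 0: weight = 8, length = 2, mean = 8/2 ≈ 4.000
  cycle 0 → 2 → 0: weight = 4, length = 2, mean = 4/2 ≈ 2.000
  cycle 1 → 0 → 1: weight = 8, length = 2, mean = 8/2 ≈ 4.000
Minimum mean = 1.000, attained e.g. along the cycle 1 → 2 → 1 with weight 2 and length 2. So λ(A) = 2/2 = 1.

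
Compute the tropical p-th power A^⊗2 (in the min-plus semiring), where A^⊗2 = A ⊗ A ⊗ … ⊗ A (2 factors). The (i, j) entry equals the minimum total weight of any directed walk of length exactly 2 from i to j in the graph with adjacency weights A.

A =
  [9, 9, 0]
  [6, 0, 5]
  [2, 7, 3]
A^⊗2 =
  [2, 7, 3]
  [6, 0, 5]
  [5, 7, 2]

Each entry (A^⊗2)_ij equals the minimum over all length-2 walks i = v_0 → v_1 → … → v_2 = j of Σ_t A[v_t][v_{t+1}]. For example, for (i, j) = (0, 2) we minimise over 3 possible intermediate vertex sequences; the minimum is 3, attained along the walk 0 → 2 → 2.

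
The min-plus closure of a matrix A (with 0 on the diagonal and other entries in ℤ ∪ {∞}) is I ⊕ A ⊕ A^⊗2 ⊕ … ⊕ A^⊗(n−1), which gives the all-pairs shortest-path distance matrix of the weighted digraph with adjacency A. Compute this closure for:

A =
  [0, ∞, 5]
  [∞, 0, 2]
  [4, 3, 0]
Closure =
  [0, 8, 5]
  [6, 0, 2]
  [4, 3, 0]

This is the Floyd-Warshall all-pairs shortest-path computation. For each intermediate vertex k = 0, 1, …, 2, update dist[i][j] ← min(dist[i][j], dist[i][k] + dist[k][j]). The final matrix gives, for each (i, j), the minimum total weight of any directed path from i to j (possibly empty when i = j).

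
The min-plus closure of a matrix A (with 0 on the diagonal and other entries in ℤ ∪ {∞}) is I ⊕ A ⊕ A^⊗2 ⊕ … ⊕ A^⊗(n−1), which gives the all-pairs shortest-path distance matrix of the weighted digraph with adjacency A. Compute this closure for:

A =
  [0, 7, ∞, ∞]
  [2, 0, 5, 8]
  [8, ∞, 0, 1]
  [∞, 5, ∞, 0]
Closure =
  [0, 7, 12, 13]
  [2, 0, 5, 6]
  [8, 6, 0, 1]
  [7, 5, 10, 0]

This is the Floyd-Warshall all-pairs shortest-path computation. For each intermediate vertex k = 0, 1, …, 3, update dist[i][j] ← min(dist[i][j], dist[i][k] + dist[k][j]). The final matrix gives, for each (i, j), the minimum total weight of any directed path from i to j (possibly empty when i = j).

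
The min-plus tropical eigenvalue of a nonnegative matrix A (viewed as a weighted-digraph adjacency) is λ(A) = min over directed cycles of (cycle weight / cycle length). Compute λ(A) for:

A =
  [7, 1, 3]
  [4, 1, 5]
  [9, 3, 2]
λ(A) = 1

Enumerate directed cycles and compute their means (weight / length). Sample:
  cycle 0 → 0: weight = 7, length = 1, mean = 7/1 ≈ 7.000
  cycle 1 → 1: weight = 1, length = 1, mean = 1/1 ≈ 1.000
  cycle 2 → 2: weight = 2, length = 1, mean = 2/1 ≈ 2.000
  cycle 0 → 1 → 0: weight = 5, length = 2, mean = 5/2 ≈ 2.500
  cycle 0 → 2 → 0: weight = 12, length = 2, mean = 12/2 ≈ 6.000
  cycle 1 → 0 → 1: weight = 5, length = 2, mean = 5/2 ≈ 2.500
Minimum mean = 1.000, attained e.g. along the cycle 1 → 1 with weight 1 and length 1. So λ(A) = 1/1 = 1.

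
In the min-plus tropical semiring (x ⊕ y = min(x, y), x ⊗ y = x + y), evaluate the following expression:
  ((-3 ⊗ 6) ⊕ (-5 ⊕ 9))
((-3 ⊗ 6) ⊕ (-5 ⊕ 9)) = -5

Expand innermost to outermost. Recall ⊕ takes the minimum of its arguments and ⊗ takes their sum. Working out the expression ((-3 ⊗ 6) ⊕ (-5 ⊕ 9)) gives -5.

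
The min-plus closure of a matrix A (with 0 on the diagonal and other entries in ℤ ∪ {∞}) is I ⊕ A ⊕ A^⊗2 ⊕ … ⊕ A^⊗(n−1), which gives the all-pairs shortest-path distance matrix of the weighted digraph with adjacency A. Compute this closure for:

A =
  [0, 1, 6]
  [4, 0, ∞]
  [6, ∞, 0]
Closure =
  [0, 1, 6]
  [4, 0, 10]
  [6, 7, 0]

This is the Floyd-Warshall all-pairs shortest-path computation. For each intermediate vertex k = 0, 1, …, 2, update dist[i][j] ← min(dist[i][j], dist[i][k] + dist[k][j]). The final matrix gives, for each (i, j), the minimum total weight of any directed path from i to j (possibly empty when i = j).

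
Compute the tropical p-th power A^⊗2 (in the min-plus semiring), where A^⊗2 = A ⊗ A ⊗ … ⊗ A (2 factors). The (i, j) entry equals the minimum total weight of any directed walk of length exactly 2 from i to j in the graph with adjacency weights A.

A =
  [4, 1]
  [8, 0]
A^⊗2 =
  [8, 1]
  [8, 0]

Each entry (A^⊗2)_ij equals the minimum over all length-2 walks i = v_0 → v_1 → … → v_2 = j of Σ_t A[v_t][v_{t+1}]. For example, for (i, j) = (0, 1) we minimise over 2 possible intermediate vertex sequences; the minimum is 1, attained along the walk 0 → 1 → 1.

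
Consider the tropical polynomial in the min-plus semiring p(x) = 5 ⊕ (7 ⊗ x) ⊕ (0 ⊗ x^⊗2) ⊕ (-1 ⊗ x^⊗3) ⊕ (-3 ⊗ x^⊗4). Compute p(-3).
p(-3) = -15

A tropical monomial a ⊗ x^⊗i evaluates to a + i · x. Evaluating each term at x = -3:
  Term 0 contributes 5 + 0 · -3 = 5
  Term 1 contributes 7 + 1 · -3 = 4
  Term 2 contributes 0 + 2 · -3 = -6
  Term 3 contributes -1 + 3 · -3 = -10
  Term 4 contributes -3 + 4 · -3 = -15
p(-3) = ⊕ of these = min[5, 4, -6, -10, -15] = -15.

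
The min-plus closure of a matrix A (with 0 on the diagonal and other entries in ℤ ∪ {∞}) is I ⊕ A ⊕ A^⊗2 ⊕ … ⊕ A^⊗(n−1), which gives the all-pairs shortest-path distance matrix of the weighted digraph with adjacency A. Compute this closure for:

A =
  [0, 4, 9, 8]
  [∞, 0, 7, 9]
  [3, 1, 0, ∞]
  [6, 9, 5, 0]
Closure =
  [0, 4, 9, 8]
  [10, 0, 7, 9]
  [3, 1, 0, 10]
  [6, 6, 5, 0]

This is the Floyd-Warshall all-pairs shortest-path computation. For each intermediate vertex k = 0, 1, …, 3, update dist[i][j] ← min(dist[i][j], dist[i][k] + dist[k][j]). The final matrix gives, for each (i, j), the minimum total weight of any directed path from i to j (possibly empty when i = j).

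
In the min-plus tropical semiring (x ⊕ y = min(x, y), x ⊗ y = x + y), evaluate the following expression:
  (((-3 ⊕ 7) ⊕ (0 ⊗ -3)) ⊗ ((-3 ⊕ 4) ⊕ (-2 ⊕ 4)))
(((-3 ⊕ 7) ⊕ (0 ⊗ -3)) ⊗ ((-3 ⊕ 4) ⊕ (-2 ⊕ 4))) = -6

Expand innermost to outermost. Recall ⊕ takes the minimum of its arguments and ⊗ takes their sum. Working out the expression (((-3 ⊕ 7) ⊕ (0 ⊗ -3)) ⊗ ((-3 ⊕ 4) ⊕ (-2 ⊕ 4))) gives -6.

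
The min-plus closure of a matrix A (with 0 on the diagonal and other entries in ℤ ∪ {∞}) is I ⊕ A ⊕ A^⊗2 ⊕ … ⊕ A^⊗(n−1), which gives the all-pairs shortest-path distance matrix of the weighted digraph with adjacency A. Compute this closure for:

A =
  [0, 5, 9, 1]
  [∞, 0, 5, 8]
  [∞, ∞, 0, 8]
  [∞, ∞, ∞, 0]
Closure =
  [0, 5, 9, 1]
  [∞, 0, 5, 8]
  [∞, ∞, 0, 8]
  [∞, ∞, ∞, 0]

This is the Floyd-Warshall all-pairs shortest-path computation. For each intermediate vertex k = 0, 1, …, 3, update dist[i][j] ← min(dist[i][j], dist[i][k] + dist[k][j]). The final matrix gives, for each (i, j), the minimum total weight of any directed path from i to j (possibly empty when i = j).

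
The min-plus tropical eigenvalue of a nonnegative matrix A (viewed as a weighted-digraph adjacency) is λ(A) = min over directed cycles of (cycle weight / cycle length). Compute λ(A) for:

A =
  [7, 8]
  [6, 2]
λ(A) = 2

Enumerate directed cycles and compute their means (weight / length). Sample:
  cycle 0 → 0: weight = 7, length = 1, mean = 7/1 ≈ 7.000
  cycle 1 → 1: weight = 2, length = 1, mean = 2/1 ≈ 2.000
  cycle 0 → 1 → 0: weight = 14, length = 2, mean = 14/2 ≈ 7.000
  cycle 1 → 0 → 1: weight = 14, length = 2, mean = 14/2 ≈ 7.000
Minimum mean = 2.000, attained e.g. along the cycle 1 → 1 with weight 2 and length 1. So λ(A) = 2/1 = 2.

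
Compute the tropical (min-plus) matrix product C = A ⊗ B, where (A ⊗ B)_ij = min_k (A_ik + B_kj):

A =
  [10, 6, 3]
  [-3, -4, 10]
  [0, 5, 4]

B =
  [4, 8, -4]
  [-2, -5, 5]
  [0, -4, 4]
A ⊗ B =
  [3, -1, 6]
  [-6, -9, -7]
  [3, 0, -4]

Apply the min-plus product entry-by-entry:
  C[0][0] = min over k of (A[0][0] + B[0][0] = 10 + 4 = 14, A[0][1] + B[1][0] = 6 + -2 = 4, A[0][2] + B[2][0] = 3 + 0 = 3) = 3 (attained at k = 2)
  C[0][1] = min over k of (A[0][0] + B[0][1] = 10 + 8 = 18, A[0][1] + B[1][1] = 6 + -5 = 1, A[0][2] + B[2][1] = 3 + -4 = -1) = -1 (attained at k = 2)
  C[0][2] = min over k of (A[0][0] + B[0][2] = 10 + -4 = 6, A[0][1] + B[1][2] = 6 + 5 = 11, A[0][2] + B[2][2] = 3 + 4 = 7) = 6 (attained at k = 0)
  C[1][0] = min over k of (A[1][0] + B[0][0] = -3 + 4 = 1, A[1][1] + B[1][0] = -4 + -2 = -6, A[1][2] + B[2][0] = 10 + 0 = 10) = -6 (attained at k = 1)
  C[1][1] = min over k of (A[1][0] + B[0][1] = -3 + 8 = 5, A[1][1] + B[1][1] = -4 + -5 = -9, A[1][2] + B[2][1] = 10 + -4 = 6) = -9 (attained at k = 1)
  C[1][2] = min over k of (A[1][0] + B[0][2] = -3 + -4 = -7, A[1][1] + B[1][2] = -4 + 5 = 1, A[1][2] + B[2][2] = 10 + 4 = 14) = -7 (attained at k = 0)
  C[2][0] = min over k of (A[2][0] + B[0][0] = 0 + 4 = 4, A[2][1] + B[1][0] = 5 + -2 = 3, A[2][2] + B[2][0] = 4 + 0 = 4) = 3 (attained at k = 1)
  C[2][1] = min over k of (A[2][0] + B[0][1] = 0 + 8 = 8, A[2][1] + B[1][1] = 5 + -5 = 0, A[2][2] + B[2][1] = 4 + -4 = 0) = 0 (attained at k = 1)
  C[2][2] = min over k of (A[2][0] + B[0][2] = 0 + -4 = -4, A[2][1] + B[1][2] = 5 + 5 = 10, A[2][2] + B[2][2] = 4 + 4 = 8) = -4 (attained at k = 0)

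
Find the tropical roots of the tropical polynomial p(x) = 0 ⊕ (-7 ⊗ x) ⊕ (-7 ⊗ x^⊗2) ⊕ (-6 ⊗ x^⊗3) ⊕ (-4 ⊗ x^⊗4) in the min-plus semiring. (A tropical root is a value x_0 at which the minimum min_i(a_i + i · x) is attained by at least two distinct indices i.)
Roots: {-2, -1, 0, 7}

Each tropical root is a break point of the lower envelope of the lines y = a_i + i · x (there are 5 lines, with slopes 0, 1, ..., 4). Only the lines that attain the minimum somewhere contribute to roots; other lines are dominated. Here the surviving (envelope) indices are i = 4, i = 3, i = 2, i = 1, i = 0.
Intersections between consecutive envelope lines give the roots: for adjacent envelope indices i < j the intersection is x = (a_i − a_j) / (j − i). Reading off the sorted break points: {-2, -1, 0, 7}.
Verification: at each break x_0, at least two indices attain the minimum of min_i(a_i + i · x_0).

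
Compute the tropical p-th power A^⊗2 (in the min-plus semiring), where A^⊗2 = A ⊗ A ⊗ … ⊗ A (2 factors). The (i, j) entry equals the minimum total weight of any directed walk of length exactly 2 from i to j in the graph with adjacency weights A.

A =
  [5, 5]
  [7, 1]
A^⊗2 =
  [10, 6]
  [8, 2]

Each entry (A^⊗2)_ij equals the minimum over all length-2 walks i = v_0 → v_1 → … → v_2 = j of Σ_t A[v_t][v_{t+1}]. For example, for (i, j) = (0, 1) we minimise over 2 possible intermediate vertex sequences; the minimum is 6, attained along the walk 0 → 1 → 1.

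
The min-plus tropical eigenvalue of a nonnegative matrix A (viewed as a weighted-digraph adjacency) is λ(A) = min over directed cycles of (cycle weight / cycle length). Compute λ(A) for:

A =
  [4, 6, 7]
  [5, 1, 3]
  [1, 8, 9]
λ(A) = 1

Enumerate directed cycles and compute their means (weight / length). Sample:
  cycle 0 → 0: weight = 4, length = 1, mean = 4/1 ≈ 4.000
  cycle 1 → 1: weight = 1, length = 1, mean = 1/1 ≈ 1.000
  cycle 2 → 2: weight = 9, length = 1, mean = 9/1 ≈ 9.000
  cycle 0 → 1 → 0: weight = 11, length = 2, mean = 11/2 ≈ 5.500
  cycle 0 → 2 → 0: weight = 8, length = 2, mean = 8/2 ≈ 4.000
  cycle 1 → 0 → 1: weight = 11, length = 2, mean = 11/2 ≈ 5.500
Minimum mean = 1.000, attained e.g. along the cycle 1 → 1 with weight 1 and length 1. So λ(A) = 1/1 = 1.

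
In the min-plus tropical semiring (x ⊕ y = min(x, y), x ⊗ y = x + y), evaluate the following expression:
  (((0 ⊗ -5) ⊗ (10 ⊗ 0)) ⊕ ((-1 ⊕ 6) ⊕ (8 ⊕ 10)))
(((0 ⊗ -5) ⊗ (10 ⊗ 0)) ⊕ ((-1 ⊕ 6) ⊕ (8 ⊕ 10))) = -1

Expand innermost to outermost. Recall ⊕ takes the minimum of its arguments and ⊗ takes their sum. Working out the expression (((0 ⊗ -5) ⊗ (10 ⊗ 0)) ⊕ ((-1 ⊕ 6) ⊕ (8 ⊕ 10))) gives -1.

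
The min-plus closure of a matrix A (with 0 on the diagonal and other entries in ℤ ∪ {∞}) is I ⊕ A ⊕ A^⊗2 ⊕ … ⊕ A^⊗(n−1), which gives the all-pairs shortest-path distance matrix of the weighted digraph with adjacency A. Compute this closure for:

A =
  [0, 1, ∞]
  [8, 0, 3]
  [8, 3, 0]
Closure =
  [0, 1, 4]
  [8, 0, 3]
  [8, 3, 0]

This is the Floyd-Warshall all-pairs shortest-path computation. For each intermediate vertex k = 0, 1, …, 2, update dist[i][j] ← min(dist[i][j], dist[i][k] + dist[k][j]). The final matrix gives, for each (i, j), the minimum total weight of any directed path from i to j (possibly empty when i = j).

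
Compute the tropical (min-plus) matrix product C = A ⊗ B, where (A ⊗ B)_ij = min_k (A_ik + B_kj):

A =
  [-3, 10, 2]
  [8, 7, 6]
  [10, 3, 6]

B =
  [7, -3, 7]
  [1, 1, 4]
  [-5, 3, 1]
A ⊗ B =
  [-3, -6, 3]
  [1, 5, 7]
  [1, 4, 7]

Apply the min-plus product entry-by-entry:
  C[0][0] = min over k of (A[0][0] + B[0][0] = -3 + 7 = 4, A[0][1] + B[1][0] = 10 + 1 = 11, A[0][2] + B[2][0] = 2 + -5 = -3) = -3 (attained at k = 2)
  C[0][1] = min over k of (A[0][0] + B[0][1] = -3 + -3 = -6, A[0][1] + B[1][1] = 10 + 1 = 11, A[0][2] + B[2][1] = 2 + 3 = 5) = -6 (attained at k = 0)
  C[0][2] = min over k of (A[0][0] + B[0][2] = -3 + 7 = 4, A[0][1] + B[1][2] = 10 + 4 = 14, A[0][2] + B[2][2] = 2 + 1 = 3) = 3 (attained at k = 2)
  C[1][0] = min over k of (A[1][0] + B[0][0] = 8 + 7 = 15, A[1][1] + B[1][0] = 7 + 1 = 8, A[1][2] + B[2][0] = 6 + -5 = 1) = 1 (attained at k = 2)
  C[1][1] = min over k of (A[1][0] + B[0][1] = 8 + -3 = 5, A[1][1] + B[1][1] = 7 + 1 = 8, A[1][2] + B[2][1] = 6 + 3 = 9) = 5 (attained at k = 0)
  C[1][2] = min over k of (A[1][0] + B[0][2] = 8 + 7 = 15, A[1][1] + B[1][2] = 7 + 4 = 11, A[1][2] + B[2][2] = 6 + 1 = 7) = 7 (attained at k = 2)
  C[2][0] = min over k of (A[2][0] + B[0][0] = 10 + 7 = 17, A[2][1] + B[1][0] = 3 + 1 = 4, A[2][2] + B[2][0] = 6 + -5 = 1) = 1 (attained at k = 2)
  C[2][1] = min over k of (A[2][0] + B[0][1] = 10 + -3 = 7, A[2][1] + B[1][1] = 3 + 1 = 4, A[2][2] + B[2][1] = 6 + 3 = 9) = 4 (attained at k = 1)
  C[2][2] = min over k of (A[2][0] + B[0][2] = 10 + 7 = 17, A[2][1] + B[1][2] = 3 + 4 = 7, A[2][2] + B[2][2] = 6 + 1 = 7) = 7 (attained at k = 1)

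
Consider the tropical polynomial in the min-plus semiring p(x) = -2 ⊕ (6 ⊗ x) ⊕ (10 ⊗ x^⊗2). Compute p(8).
p(8) = -2

A tropical monomial a ⊗ x^⊗i evaluates to a + i · x. Evaluating each term at x = 8:
  Term 0 contributes -2 + 0 · 8 = -2
  Term 1 contributes 6 + 1 · 8 = 14
  Term 2 contributes 10 + 2 · 8 = 26
p(8) = ⊕ of these = min[-2, 14, 26] = -2.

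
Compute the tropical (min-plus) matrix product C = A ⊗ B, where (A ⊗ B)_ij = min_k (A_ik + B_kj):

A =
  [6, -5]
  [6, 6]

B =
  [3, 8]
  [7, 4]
A ⊗ B =
  [2, -1]
  [9, 10]

Apply the min-plus product entry-by-entry:
  C[0][0] = min over k of (A[0][0] + B[0][0] = 6 + 3 = 9, A[0][1] + B[1][0] = -5 + 7 = 2) = 2 (attained at k = 1)
  C[0][1] = min over k of (A[0][0] + B[0][1] = 6 + 8 = 14, A[0][1] + B[1][1] = -5 + 4 = -1) = -1 (attained at k = 1)
  C[1][0] = min over k of (A[1][0] + B[0][0] = 6 + 3 = 9, A[1][1] + B[1][0] = 6 + 7 = 13) = 9 (attained at k = 0)
  C[1][1] = min over k of (A[1][0] + B[0][1] = 6 + 8 = 14, A[1][1] + B[1][1] = 6 + 4 = 10) = 10 (attained at k = 1)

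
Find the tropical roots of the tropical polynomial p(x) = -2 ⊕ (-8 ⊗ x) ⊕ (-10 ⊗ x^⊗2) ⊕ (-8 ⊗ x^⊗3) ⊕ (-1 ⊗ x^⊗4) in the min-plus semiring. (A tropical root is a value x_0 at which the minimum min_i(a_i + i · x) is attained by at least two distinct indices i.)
Roots: {-7, -2, 2, 6}

Each tropical root is a break point of the lower envelope of the lines y = a_i + i · x (there are 5 lines, with slopes 0, 1, ..., 4). Only the lines that attain the minimum somewhere contribute to roots; other lines are dominated. Here the surviving (envelope) indices are i = 4, i = 3, i = 2, i = 1, i = 0.
Intersections between consecutive envelope lines give the roots: for adjacent envelope indices i < j the intersection is x = (a_i − a_j) / (j − i). Reading off the sorted break points: {-7, -2, 2, 6}.
Verification: at each break x_0, at least two indices attain the minimum of min_i(a_i + i · x_0).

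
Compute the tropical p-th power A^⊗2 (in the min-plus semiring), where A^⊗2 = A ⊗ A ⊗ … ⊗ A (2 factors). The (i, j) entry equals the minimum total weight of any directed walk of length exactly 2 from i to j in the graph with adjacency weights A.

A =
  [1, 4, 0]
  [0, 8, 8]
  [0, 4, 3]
A^⊗2 =
  [0, 4, 1]
  [1, 4, 0]
  [1, 4, 0]

Each entry (A^⊗2)_ij equals the minimum over all length-2 walks i = v_0 → v_1 → … → v_2 = j of Σ_t A[v_t][v_{t+1}]. For example, for (i, j) = (0, 2) we minimise over 3 possible intermediate vertex sequences; the minimum is 1, attained along the walk 0 → 0 → 2.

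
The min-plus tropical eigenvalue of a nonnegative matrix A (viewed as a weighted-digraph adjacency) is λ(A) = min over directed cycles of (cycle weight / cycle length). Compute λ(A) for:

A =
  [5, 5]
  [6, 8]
λ(A) = 5

Enumerate directed cycles and compute their means (weight / length). Sample:
  cycle 0 → 0: weight = 5, length = 1, mean = 5/1 ≈ 5.000
  cycle 1 → 1: weight = 8, length = 1, mean = 8/1 ≈ 8.000
  cycle 0 → 1 → 0: weight = 11, length = 2, mean = 11/2 ≈ 5.500
  cycle 1 → 0 → 1: weight = 11, length = 2, mean = 11/2 ≈ 5.500
Minimum mean = 5.000, attained e.g. along the cycle 0 → 0 with weight 5 and length 1. So λ(A) = 5/1 = 5.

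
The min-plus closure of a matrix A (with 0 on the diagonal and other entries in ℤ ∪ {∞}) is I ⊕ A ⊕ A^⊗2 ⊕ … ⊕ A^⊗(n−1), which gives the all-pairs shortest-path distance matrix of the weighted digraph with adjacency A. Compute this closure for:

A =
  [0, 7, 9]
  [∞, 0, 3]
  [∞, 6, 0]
Closure =
  [0, 7, 9]
  [∞, 0, 3]
  [∞, 6, 0]

This is the Floyd-Warshall all-pairs shortest-path computation. For each intermediate vertex k = 0, 1, …, 2, update dist[i][j] ← min(dist[i][j], dist[i][k] + dist[k][j]). The final matrix gives, for each (i, j), the minimum total weight of any directed path from i to j (possibly empty when i = j).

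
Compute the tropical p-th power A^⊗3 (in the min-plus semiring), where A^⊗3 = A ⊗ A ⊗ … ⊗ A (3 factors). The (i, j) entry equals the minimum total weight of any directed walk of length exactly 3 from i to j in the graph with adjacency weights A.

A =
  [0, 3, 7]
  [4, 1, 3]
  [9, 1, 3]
A^⊗3 =
  [0, 3, 6]
  [4, 3, 5]
  [5, 3, 5]

Each entry (A^⊗3)_ij equals the minimum over all length-3 walks i = v_0 → v_1 → … → v_3 = j of Σ_t A[v_t][v_{t+1}]. For example, for (i, j) = (0, 2) we minimise over 9 possible intermediate vertex sequences; the minimum is 6, attained along the walk 0 → 0 → 1 → 2.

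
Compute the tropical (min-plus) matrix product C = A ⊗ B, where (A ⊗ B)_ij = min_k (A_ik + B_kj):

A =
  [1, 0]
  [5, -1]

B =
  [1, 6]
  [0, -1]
A ⊗ B =
  [0, -1]
  [-1, -2]

Apply the min-plus product entry-by-entry:
  C[0][0] = min over k of (A[0][0] + B[0][0] = 1 + 1 = 2, A[0][1] + B[1][0] = 0 + 0 = 0) = 0 (attained at k = 1)
  C[0][1] = min over k of (A[0][0] + B[0][1] = 1 + 6 = 7, A[0][1] + B[1][1] = 0 + -1 = -1) = -1 (attained at k = 1)
  C[1][0] = min over k of (A[1][0] + B[0][0] = 5 + 1 = 6, A[1][1] + B[1][0] = -1 + 0 = -1) = -1 (attained at k = 1)
  C[1][1] = min over k of (A[1][0] + B[0][1] = 5 + 6 = 11, A[1][1] + B[1][1] = -1 + -1 = -2) = -2 (attained at k = 1)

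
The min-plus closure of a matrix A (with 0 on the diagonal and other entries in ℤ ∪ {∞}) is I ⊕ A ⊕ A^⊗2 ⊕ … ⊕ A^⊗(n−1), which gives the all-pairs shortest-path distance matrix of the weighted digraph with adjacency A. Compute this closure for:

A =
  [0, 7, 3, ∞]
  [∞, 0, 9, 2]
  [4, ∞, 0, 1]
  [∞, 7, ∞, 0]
Closure =
  [0, 7, 3, 4]
  [13, 0, 9, 2]
  [4, 8, 0, 1]
  [20, 7, 16, 0]

This is the Floyd-Warshall all-pairs shortest-path computation. For each intermediate vertex k = 0, 1, …, 3, update dist[i][j] ← min(dist[i][j], dist[i][k] + dist[k][j]). The final matrix gives, for each (i, j), the minimum total weight of any directed path from i to j (possibly empty when i = j).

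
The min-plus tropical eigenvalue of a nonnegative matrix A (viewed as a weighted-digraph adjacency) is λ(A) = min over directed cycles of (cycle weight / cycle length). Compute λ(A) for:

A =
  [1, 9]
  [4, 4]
λ(A) = 1

Enumerate directed cycles and compute their means (weight / length). Sample:
  cycle 0 → 0: weight = 1, length = 1, mean = 1/1 ≈ 1.000
  cycle 1 → 1: weight = 4, length = 1, mean = 4/1 ≈ 4.000
  cycle 0 → 1 → 0: weight = 13, length = 2, mean = 13/2 ≈ 6.500
  cycle 1 → 0 → 1: weight = 13, length = 2, mean = 13/2 ≈ 6.500
Minimum mean = 1.000, attained e.g. along the cycle 0 → 0 with weight 1 and length 1. So λ(A) = 1/1 = 1.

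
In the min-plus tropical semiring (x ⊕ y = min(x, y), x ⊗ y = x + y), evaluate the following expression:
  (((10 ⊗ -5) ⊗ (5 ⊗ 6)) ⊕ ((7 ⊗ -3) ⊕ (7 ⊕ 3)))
(((10 ⊗ -5) ⊗ (5 ⊗ 6)) ⊕ ((7 ⊗ -3) ⊕ (7 ⊕ 3))) = 3

Expand innermost to outermost. Recall ⊕ takes the minimum of its arguments and ⊗ takes their sum. Working out the expression (((10 ⊗ -5) ⊗ (5 ⊗ 6)) ⊕ ((7 ⊗ -3) ⊕ (7 ⊕ 3))) gives 3.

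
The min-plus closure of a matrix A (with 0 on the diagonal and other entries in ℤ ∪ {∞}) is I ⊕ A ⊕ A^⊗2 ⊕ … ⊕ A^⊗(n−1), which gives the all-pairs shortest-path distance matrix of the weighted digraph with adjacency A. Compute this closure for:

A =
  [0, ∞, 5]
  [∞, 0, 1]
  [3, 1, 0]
Closure =
  [0, 6, 5]
  [4, 0, 1]
  [3, 1, 0]

This is the Floyd-Warshall all-pairs shortest-path computation. For each intermediate vertex k = 0, 1, …, 2, update dist[i][j] ← min(dist[i][j], dist[i][k] + dist[k][j]). The final matrix gives, for each (i, j), the minimum total weight of any directed path from i to j (possibly empty when i = j).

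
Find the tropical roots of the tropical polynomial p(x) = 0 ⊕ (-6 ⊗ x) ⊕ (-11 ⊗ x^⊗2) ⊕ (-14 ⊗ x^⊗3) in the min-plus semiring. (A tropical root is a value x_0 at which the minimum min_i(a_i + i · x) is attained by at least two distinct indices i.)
Roots: {3, 5, 6}

Each tropical root is a break point of the lower envelope of the lines y = a_i + i · x (there are 4 lines, with slopes 0, 1, ..., 3). Only the lines that attain the minimum somewhere contribute to roots; other lines are dominated. Here the surviving (envelope) indices are i = 3, i = 2, i = 1, i = 0.
Intersections between consecutive envelope lines give the roots: for adjacent envelope indices i < j the intersection is x = (a_i − a_j) / (j − i). Reading off the sorted break points: {3, 5, 6}.
Verification: at each break x_0, at least two indices attain the minimum of min_i(a_i + i · x_0).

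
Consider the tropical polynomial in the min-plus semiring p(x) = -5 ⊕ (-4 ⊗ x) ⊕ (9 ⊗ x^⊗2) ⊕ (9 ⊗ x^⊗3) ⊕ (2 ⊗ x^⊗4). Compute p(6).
p(6) = -5

A tropical monomial a ⊗ x^⊗i evaluates to a + i · x. Evaluating each term at x = 6:
  Term 0 contributes -5 + 0 · 6 = -5
  Term 1 contributes -4 + 1 · 6 = 2
  Term 2 contributes 9 + 2 · 6 = 21
  Term 3 contributes 9 + 3 · 6 = 27
  Term 4 contributes 2 + 4 · 6 = 26
p(6) = ⊕ of these = min[-5, 2, 21, 27, 26] = -5.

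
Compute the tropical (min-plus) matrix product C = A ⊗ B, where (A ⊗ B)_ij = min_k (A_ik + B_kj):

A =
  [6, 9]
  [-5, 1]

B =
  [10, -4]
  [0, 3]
A ⊗ B =
  [9, 2]
  [1, -9]

Apply the min-plus product entry-by-entry:
  C[0][0] = min over k of (A[0][0] + B[0][0] = 6 + 10 = 16, A[0][1] + B[1][0] = 9 + 0 = 9) = 9 (attained at k = 1)
  C[0][1] = min over k of (A[0][0] + B[0][1] = 6 + -4 = 2, A[0][1] + B[1][1] = 9 + 3 = 12) = 2 (attained at k = 0)
  C[1][0] = min over k of (A[1][0] + B[0][0] = -5 + 10 = 5, A[1][1] + B[1][0] = 1 + 0 = 1) = 1 (attained at k = 1)
  C[1][1] = min over k of (A[1][0] + B[0][1] = -5 + -4 = -9, A[1][1] + B[1][1] = 1 + 3 = 4) = -9 (attained at k = 0)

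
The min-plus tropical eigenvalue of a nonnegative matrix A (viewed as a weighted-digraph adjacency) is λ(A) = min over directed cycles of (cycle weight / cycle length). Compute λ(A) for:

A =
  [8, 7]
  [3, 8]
λ(A) = 5

Enumerate directed cycles and compute their means (weight / length). Sample:
  cycle 0 → 0: weight = 8, length = 1, mean = 8/1 ≈ 8.000
  cycle 1 → 1: weight = 8, length = 1, mean = 8/1 ≈ 8.000
  cycle 0 → 1 → 0: weight = 10, length = 2, mean = 10/2 ≈ 5.000
  cycle 1 → 0 → 1: weight = 10, length = 2, mean = 10/2 ≈ 5.000
Minimum mean = 5.000, attained e.g. along the cycle 0 → 1 → 0 with weight 10 and length 2. So λ(A) = 10/2 = 5.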